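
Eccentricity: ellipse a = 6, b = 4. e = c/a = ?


c = sqrt(36-16) = sqrt(20) = 4.4721
e = c/a = sqrt(20)/6 = 0.7454

e = 0.7454


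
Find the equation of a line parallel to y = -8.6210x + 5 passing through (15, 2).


Parallel lines have equal slopes.
m2 = -8.6210
b2 = 2 + 8.6210*15 = 131.3150

y = -8.6210x + 131.3150


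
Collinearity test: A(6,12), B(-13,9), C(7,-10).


6*(9+ 10) - 13*(-10-12) + 7*(12-9)
= 114 + 286 + 21 = 421

No, not collinear (determinant = 421)


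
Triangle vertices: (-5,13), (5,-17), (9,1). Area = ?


-5*(-17-1) = 90
5*(1-13) = -60
9*(13+ 17) = 270
sum = 300
Area = |300|/2 = 150.0000

150.0000 sq units


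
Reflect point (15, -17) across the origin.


Reflection rule for origin: (-x, -y)
(15, -17) -> (-15, 17)

(-15, 17)


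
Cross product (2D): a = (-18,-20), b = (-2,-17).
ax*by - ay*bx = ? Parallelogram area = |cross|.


cross = -18*(-17) + 20*(-2) = 306 - 40 = 266
Parallelogram area = |266| = 266

cross = 266, parallelogram area = 266


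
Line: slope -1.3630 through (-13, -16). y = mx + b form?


y + 16 = -1.3630(x + 13)
y = -1.3630x - 16 + 1.3630*(-13)
y = -1.3630x - 33.7190

y = -1.3630x - 33.7190


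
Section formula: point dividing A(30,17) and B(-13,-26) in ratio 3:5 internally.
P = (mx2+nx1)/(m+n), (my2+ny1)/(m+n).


Px = (3*(-13) + 5*30)/8 = 111/8 = 13.8750
Py = (3*(-26) + 5*17)/8 = 7/8 = 0.8750

P = (13.8750, 0.8750)


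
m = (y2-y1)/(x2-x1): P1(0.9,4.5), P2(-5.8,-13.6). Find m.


dy = -13.6 - 4.5 = -18.1
dx = -5.8 - 0.9 = -6.7
m = -18.1/(-6.7) = 2.7015

m = 2.7015


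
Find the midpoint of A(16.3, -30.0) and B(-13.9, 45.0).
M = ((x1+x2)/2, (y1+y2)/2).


Mx = (16.3 - 13.9)/2 = 2.4/2 = 1.2000
My = (-30.0 + 45.0)/2 = 15.0/2 = 7.5000

(1.2000, 7.5000)


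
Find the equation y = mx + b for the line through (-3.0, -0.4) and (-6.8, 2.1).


m = (2.5)/(-3.8) = -0.6579
b = y1 - m*x1 = -0.4 - (2.5*(-3.0))/(-3.8) = -0.4 - 1.9737 = -2.3737

y = -0.6579x - 2.3737


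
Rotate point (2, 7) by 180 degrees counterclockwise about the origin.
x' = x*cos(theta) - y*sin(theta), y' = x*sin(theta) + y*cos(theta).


cos(180) = -1, sin(180) = 0
x' = 2*(-1) - 7*0 = -2
y' = 2*0 + 7*(-1) = -7

(-2, -7)


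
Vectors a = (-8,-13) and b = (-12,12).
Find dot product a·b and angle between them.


a·b = -8*(-12) - 13*12 = 96 - 156 = -60
|a| = sqrt(64+169) = 15.2643
|b| = sqrt(144+144) = 16.9706
cos(theta) = -60/(sqrt(233)*sqrt(288)) = -60/sqrt(67104) = -0.231621
theta = arccos(-60/sqrt(67104)) = 103.3925 degrees

a·b = -60, theta = 103.3925 deg


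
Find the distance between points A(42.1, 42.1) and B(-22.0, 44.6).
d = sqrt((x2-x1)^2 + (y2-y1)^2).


dx = -22.0 - 42.1 = -64.1
dy = 44.6 - 42.1 = 2.5
d = sqrt(4108.81 + 6.25) = sqrt(4115.06) = 64.1487

64.1487


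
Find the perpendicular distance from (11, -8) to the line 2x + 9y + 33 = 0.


|2*11 + 9*(-8) + 33| = |-17| = 17
sqrt(4 + 81) = sqrt(85) = 9.2195
d = 17/sqrt(85) = 1.8439

1.8439


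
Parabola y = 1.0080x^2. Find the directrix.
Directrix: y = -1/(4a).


a = 1.0080
1/(4a) = 0.2480
directrix: y = -0.2480 = -0.2480

y = -0.2480


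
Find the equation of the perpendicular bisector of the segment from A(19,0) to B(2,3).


Midpoint = (10.5, 1.5)
Slope of AB = dy/dx = 3/(-17) = -0.1765
Perp slope = -dx/dy = 17/3 = 5.6667
b = My - (perp slope)*Mx = 1.5 + (-17*10.5)/3 = 1.5 - 59.5000 = -58.0000

y = 5.6667x - 58.0000


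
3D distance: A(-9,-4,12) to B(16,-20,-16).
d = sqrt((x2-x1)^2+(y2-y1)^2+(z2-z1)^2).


dx=25, dy=-16, dz=-28
d = sqrt(625+256+784) = sqrt(1665) = 40.8044

40.8044


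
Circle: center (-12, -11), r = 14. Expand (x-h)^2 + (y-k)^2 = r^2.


(x+ 12)^2 + (y+ 11)^2 = 14^2
D = -2h = 24, E = -2k = 22
F = h^2+k^2-r^2 = 144+121-196 = 69

x^2 + y^2 + 24x + 22y + 69 = 0


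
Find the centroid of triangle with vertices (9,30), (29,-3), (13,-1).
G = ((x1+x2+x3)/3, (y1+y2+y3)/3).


Gx = (9+29+13)/3 = 51/3 = 17.0000
Gy = (30- 3- 1)/3 = 26/3 = 8.6667

G = (17.0000, 8.6667)


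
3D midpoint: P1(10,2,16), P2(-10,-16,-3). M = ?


Mx = (10- 10)/2 = 0
My = (2- 16)/2 = -7.0000
Mz = (16- 3)/2 = 6.5000

M = (0, -7.0000, 6.5000)


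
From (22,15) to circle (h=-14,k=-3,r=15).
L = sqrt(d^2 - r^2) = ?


d = sqrt((22+ 14)^2 + (15+ 3)^2) = sqrt(1296+324) = 40.2492
L = sqrt(1620.0000 - 225) = sqrt(1395.0000) = 37.3497

37.3497


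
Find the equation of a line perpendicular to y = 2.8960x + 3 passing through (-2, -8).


Perpendicular slope = -1/m1 = -1/2.8960 = -0.3453
b2 = y0 - m2*x0 = -8 - 2/2.8960 = -8 - 0.6906 = -8.6906

y = -0.3453x - 8.6906


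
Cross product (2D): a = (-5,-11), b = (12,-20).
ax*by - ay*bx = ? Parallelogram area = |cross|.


cross = -5*(-20) + 11*12 = 100 + 132 = 232
Parallelogram area = |232| = 232

cross = 232, parallelogram area = 232


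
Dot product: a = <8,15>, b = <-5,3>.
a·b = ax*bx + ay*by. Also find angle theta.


a·b = 8*(-5) + 15*3 = -40 + 45 = 5
|a| = sqrt(64+225) = 17.0000
|b| = sqrt(25+9) = 5.8310
cos(theta) = 5/(sqrt(289)*sqrt(34)) = 5/sqrt(9826) = 0.050441
theta = arccos(5/sqrt(9826)) = 87.1087 degrees

a·b = 5, theta = 87.1087 deg


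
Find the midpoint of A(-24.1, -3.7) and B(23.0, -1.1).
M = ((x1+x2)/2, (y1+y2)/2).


Mx = (-24.1 + 23.0)/2 = -1.1/2 = -0.5500
My = (-3.7 - 1.1)/2 = -4.8/2 = -2.4000

(-0.5500, -2.4000)


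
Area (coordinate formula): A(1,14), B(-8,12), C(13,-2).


1*(12+ 2) = 14
-8*(-2-14) = 128
13*(14-12) = 26
sum = 168
Area = |168|/2 = 84.0000

84.0000 sq units


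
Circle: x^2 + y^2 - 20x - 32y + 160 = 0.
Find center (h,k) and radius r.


h = -D/2 = 20/2 = 10
k = -E/2 = 32/2 = 16
r^2 = h^2 + k^2 - F = 100 + 256 - 160 = 196
r = 14

Center (10, 16), radius = 14


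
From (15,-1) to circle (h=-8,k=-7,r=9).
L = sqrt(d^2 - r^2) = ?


d = sqrt((15+ 8)^2 + (-1+ 7)^2) = sqrt(529+36) = 23.7697
L = sqrt(565.0000 - 81) = sqrt(484.0000) = 22.0000

22.0000


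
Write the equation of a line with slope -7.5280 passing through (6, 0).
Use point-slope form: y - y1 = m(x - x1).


y - 0 = -7.5280(x - 6)
y = -7.5280x + 0 + 7.5280*6
y = -7.5280x + 45.1680

y = -7.5280x + 45.1680


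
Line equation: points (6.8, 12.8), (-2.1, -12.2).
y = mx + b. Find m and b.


m = (-25.0)/(-8.9) = 2.8090
b = y1 - m*x1 = 12.8 - (-25.0*6.8)/(-8.9) = 12.8 - 19.1011 = -6.3011

y = 2.8090x - 6.3011


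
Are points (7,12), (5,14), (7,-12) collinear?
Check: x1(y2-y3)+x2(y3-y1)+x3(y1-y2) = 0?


7*(14+ 12) + 5*(-12-12) + 7*(12-14)
= 182 - 120 - 14 = 48

No, not collinear (determinant = 48)


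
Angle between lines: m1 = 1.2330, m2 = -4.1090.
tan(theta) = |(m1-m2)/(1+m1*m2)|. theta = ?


m1-m2 = 5.342
1+m1*m2 = -4.066397
tan(theta) = |5.342/(-4.066397)| = 1.313694
theta = arctan(|5.342/(-4.066397)|) = 52.7212 degrees (acute angle)

52.7212 degrees


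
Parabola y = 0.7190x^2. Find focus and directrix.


a = 0.7190
1/(4a) = 0.3477
Focus = (0, 0.3477)
Directrix: y = -0.3477

Focus = (0, 0.3477), Directrix: y = -0.3477


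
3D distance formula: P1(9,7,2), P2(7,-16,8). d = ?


dx=-2, dy=-23, dz=6
d = sqrt(4+529+36) = sqrt(569) = 23.8537

23.8537


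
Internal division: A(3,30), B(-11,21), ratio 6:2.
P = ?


Px = (6*(-11) + 2*3)/8 = -60/8 = -7.5000
Py = (6*21 + 2*30)/8 = 186/8 = 23.2500

P = (-7.5000, 23.2500)


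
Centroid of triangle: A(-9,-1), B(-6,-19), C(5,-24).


Gx = (-9- 6+5)/3 = -10/3 = -3.3333
Gy = (-1- 19- 24)/3 = -44/3 = -14.6667

G = (-3.3333, -14.6667)


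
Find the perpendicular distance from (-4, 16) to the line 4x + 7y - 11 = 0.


|4*(-4) + 7*16 - 11| = |85| = 85
sqrt(16 + 49) = sqrt(65) = 8.0623
d = 85/sqrt(65) = 10.5430

10.5430


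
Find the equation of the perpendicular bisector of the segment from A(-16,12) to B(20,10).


Midpoint = (2, 11)
Slope of AB = dy/dx = -2/36 = -0.0556
Perp slope = -dx/dy = 36/2 = 18.0000
b = My - (perp slope)*Mx = 11 + (36*2)/(-2) = 11 - 36.0000 = -25.0000

y = 18.0000x - 25.0000


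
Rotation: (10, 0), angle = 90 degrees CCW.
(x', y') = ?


cos(90) = 0, sin(90) = 1
x' = 10*0 - 0*1 = 0
y' = 10*1 + 0*0 = 10

(0, 10)


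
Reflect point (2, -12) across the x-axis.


Reflection rule for x-axis: (x, -y)
(2, -12) -> (2, 12)

(2, 12)


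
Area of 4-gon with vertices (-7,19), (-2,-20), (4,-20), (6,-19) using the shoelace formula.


sum(xi*y_{i+1}) = -7*(-20) - 2*(-20) + 4*(-19) + 6*19 = 218
sum(yi*x_{i+1}) = 19*(-2) - 20*4 - 20*6 - 19*(-7) = -105
Area = |218 + 105|/2 = 323/2 = 161.5000

161.5000 sq units


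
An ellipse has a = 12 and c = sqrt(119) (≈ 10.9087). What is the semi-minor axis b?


b^2 = 12^2 - (sqrt(119))^2 = 144 - 119 = 25
b = sqrt(25) = 5

b = 5


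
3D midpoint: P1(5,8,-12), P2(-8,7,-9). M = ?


Mx = (5- 8)/2 = -1.5000
My = (8+7)/2 = 7.5000
Mz = (-12- 9)/2 = -10.5000

M = (-1.5000, 7.5000, -10.5000)


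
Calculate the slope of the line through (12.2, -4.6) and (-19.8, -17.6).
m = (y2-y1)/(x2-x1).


dy = -17.6 + 4.6 = -13
dx = -19.8 - 12.2 = -32.0
m = -13/(-32.0) = 0.4063

m = 0.4063


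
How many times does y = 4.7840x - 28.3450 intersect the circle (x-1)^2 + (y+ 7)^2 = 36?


Substitute y = 4.7840x - 28.3450: (x-1)^2 + (4.7840x- 28.3450+ 7)^2 = 36
Expand to Ax^2 + Bx + C = 0, where b-k = -21.345
A = 1+m^2 = 23.886656
B = 2(m(b-k) - h) = 2(4.7840*(-21.345) - 1) = -206.22896
C = h^2 + (b-k)^2 - r^2 = 1 + 455.609025 - 36 = 420.609025
disc = B^2-4AC = 42530.3839 - 40187.7724 = 2342.6115
disc > 0

2 intersection points


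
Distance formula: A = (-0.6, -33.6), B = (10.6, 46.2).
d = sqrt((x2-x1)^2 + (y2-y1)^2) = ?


dx = 10.6 + 0.6 = 11.2
dy = 46.2 + 33.6 = 79.8
d = sqrt(125.44 + 6368.04) = sqrt(6493.48) = 80.5821

80.5821


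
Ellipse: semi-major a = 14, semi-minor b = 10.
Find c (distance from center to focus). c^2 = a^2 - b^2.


c^2 = 14^2 - 10^2 = 196 - 100 = 96
c = sqrt(96) = 9.7980

c = 9.7980


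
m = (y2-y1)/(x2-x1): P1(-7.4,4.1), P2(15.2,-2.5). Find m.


dy = -2.5 - 4.1 = -6.6
dx = 15.2 + 7.4 = 22.6
m = -6.6/22.6 = -0.2920

m = -0.2920


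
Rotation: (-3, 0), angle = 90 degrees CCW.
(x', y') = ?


cos(90) = 0, sin(90) = 1
x' = -3*0 - 0*1 = 0
y' = -3*1 + 0*0 = -3

(0, -3)


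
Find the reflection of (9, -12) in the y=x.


Reflection rule for y=x: (y, x)
(9, -12) -> (-12, 9)

(-12, 9)


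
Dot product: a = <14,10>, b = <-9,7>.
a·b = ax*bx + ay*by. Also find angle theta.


a·b = 14*(-9) + 10*7 = -126 + 70 = -56
|a| = sqrt(196+100) = 17.2047
|b| = sqrt(81+49) = 11.4018
cos(theta) = -56/(sqrt(296)*sqrt(130)) = -56/sqrt(38480) = -0.285477
theta = arccos(-56/sqrt(38480)) = 106.5873 degrees

a·b = -56, theta = 106.5873 deg


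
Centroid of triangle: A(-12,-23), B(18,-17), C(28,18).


Gx = (-12+18+28)/3 = 34/3 = 11.3333
Gy = (-23- 17+18)/3 = -22/3 = -7.3333

G = (11.3333, -7.3333)


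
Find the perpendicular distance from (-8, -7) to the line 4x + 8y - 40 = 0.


|4*(-8) + 8*(-7) - 40| = |-128| = 128
sqrt(16 + 64) = sqrt(80) = 8.9443
d = 128/sqrt(80) = 14.3108

14.3108


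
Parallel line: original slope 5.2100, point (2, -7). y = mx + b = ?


Parallel lines have equal slopes.
m2 = 5.2100
b2 = -7 - 5.2100*2 = -17.4200

y = 5.2100x - 17.4200


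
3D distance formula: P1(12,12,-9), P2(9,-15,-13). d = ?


dx=-3, dy=-27, dz=-4
d = sqrt(9+729+16) = sqrt(754) = 27.4591

27.4591


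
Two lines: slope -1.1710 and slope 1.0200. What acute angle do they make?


m1-m2 = -2.191
1+m1*m2 = -0.19442
tan(theta) = |-2.191/(-0.19442)| = 11.269417
theta = arctan(|-2.191/(-0.19442)|) = 84.9291 degrees (acute angle)

84.9291 degrees


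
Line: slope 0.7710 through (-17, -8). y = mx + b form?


y + 8 = 0.7710(x + 17)
y = 0.7710x - 8 - 0.7710*(-17)
y = 0.7710x + 5.1070

y = 0.7710x + 5.1070


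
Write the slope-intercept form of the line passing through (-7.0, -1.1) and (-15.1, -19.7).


m = (-18.6)/(-8.1) = 2.2963
b = y1 - m*x1 = -1.1 - (-18.6*(-7.0))/(-8.1) = -1.1 + 16.0741 = 14.9741

y = 2.2963x + 14.9741


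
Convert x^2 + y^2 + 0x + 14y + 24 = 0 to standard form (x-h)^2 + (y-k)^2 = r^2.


h = -D/2 = 0/2 = 0
k = -E/2 = -14/2 = -7
r^2 = h^2 + k^2 - F = 0 + 49 - 24 = 25
r = 5

Center (0, -7), radius = 5


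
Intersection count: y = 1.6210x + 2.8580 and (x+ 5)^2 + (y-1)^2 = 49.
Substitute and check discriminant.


Substitute y = 1.6210x + 2.8580: (x+ 5)^2 + (1.6210x+2.8580-1)^2 = 49
Expand to Ax^2 + Bx + C = 0, where b-k = 1.858
A = 1+m^2 = 3.627641
B = 2(m(b-k) - h) = 2(1.6210*1.858 + 5) = 16.023636
C = h^2 + (b-k)^2 - r^2 = 25 + 3.452164 - 49 = -20.547836
disc = B^2-4AC = 256.7569 + 298.1607 = 554.9176
disc > 0

2 intersection points


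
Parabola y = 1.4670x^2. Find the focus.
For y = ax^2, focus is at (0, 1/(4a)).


a = 1.4670
4a = 5.8680
focus = (0, 1/5.8680) = (0, 0.1704)

Focus = (0, 0.1704)


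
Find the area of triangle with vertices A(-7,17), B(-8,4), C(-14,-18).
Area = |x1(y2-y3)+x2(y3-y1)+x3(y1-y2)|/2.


-7*(4+ 18) = -154
-8*(-18-17) = 280
-14*(17-4) = -182
sum = -56
Area = |-56|/2 = 28.0000

28.0000 sq units


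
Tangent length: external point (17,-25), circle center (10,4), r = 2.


d = sqrt((17-10)^2 + (-25-4)^2) = sqrt(49+841) = 29.8329
L = sqrt(890.0000 - 4) = sqrt(886.0000) = 29.7658

29.7658


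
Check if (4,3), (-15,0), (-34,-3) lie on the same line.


4*(0+ 3) - 15*(-3-3) - 34*(3-0)
= 12 + 90 - 102 = 0

Yes, collinear (determinant = 0)


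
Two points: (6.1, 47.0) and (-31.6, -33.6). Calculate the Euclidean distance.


dx = -31.6 - 6.1 = -37.7
dy = -33.6 - 47.0 = -80.6
d = sqrt(1421.29 + 6496.36) = sqrt(7917.65) = 88.9812

88.9812


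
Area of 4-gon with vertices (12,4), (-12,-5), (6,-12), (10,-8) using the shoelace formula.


sum(xi*y_{i+1}) = 12*(-5) - 12*(-12) + 6*(-8) + 10*4 = 76
sum(yi*x_{i+1}) = 4*(-12) - 5*6 - 12*10 - 8*12 = -294
Area = |76 + 294|/2 = 370/2 = 185.0000

185.0000 sq units


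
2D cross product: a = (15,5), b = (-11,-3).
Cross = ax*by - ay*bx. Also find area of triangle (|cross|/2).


cross = 15*(-3) - 5*(-11) = -45 + 55 = 10
Triangle area = |10|/2 = 10/2 = 5.0000

cross = 10, triangle area = 5.0000


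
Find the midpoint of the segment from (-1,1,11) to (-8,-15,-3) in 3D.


Mx = (-1- 8)/2 = -4.5000
My = (1- 15)/2 = -7.0000
Mz = (11- 3)/2 = 4.0000

M = (-4.5000, -7.0000, 4.0000)


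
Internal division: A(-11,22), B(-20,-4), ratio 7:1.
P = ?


Px = (7*(-20) + 1*(-11))/8 = -151/8 = -18.8750
Py = (7*(-4) + 1*22)/8 = -6/8 = -0.7500

P = (-18.8750, -0.7500)


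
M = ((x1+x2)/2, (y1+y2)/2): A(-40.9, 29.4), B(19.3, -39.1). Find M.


Mx = (-40.9 + 19.3)/2 = -21.6/2 = -10.8000
My = (29.4 - 39.1)/2 = -9.7/2 = -4.8500

(-10.8000, -4.8500)


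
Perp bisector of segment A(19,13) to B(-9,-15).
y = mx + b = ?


Midpoint = (5, -1)
Slope of AB = dy/dx = -28/(-28) = 1.0000
Perp slope = -dx/dy = -28/28 = -1.0000
b = My - (perp slope)*Mx = -1 + (-28*5)/(-28) = -1 + 5.0000 = 4.0000

y = -1.0000x + 4.0000


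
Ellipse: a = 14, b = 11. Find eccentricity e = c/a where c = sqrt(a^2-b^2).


c = sqrt(196-121) = sqrt(75) = 8.6603
e = c/a = sqrt(75)/14 = 0.6186

e = 0.6186


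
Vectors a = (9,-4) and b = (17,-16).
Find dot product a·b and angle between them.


a·b = 9*17 - 4*(-16) = 153 + 64 = 217
|a| = sqrt(81+16) = 9.8489
|b| = sqrt(289+256) = 23.3452
cos(theta) = 217/(sqrt(97)*sqrt(545)) = 217/sqrt(52865) = 0.943791
theta = arccos(217/sqrt(52865)) = 19.3018 degrees

a·b = 217, theta = 19.3018 deg


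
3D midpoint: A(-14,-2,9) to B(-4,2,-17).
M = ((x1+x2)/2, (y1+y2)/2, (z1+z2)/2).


Mx = (-14- 4)/2 = -9.0000
My = (-2+2)/2 = 0
Mz = (9- 17)/2 = -4.0000

M = (-9.0000, 0, -4.0000)


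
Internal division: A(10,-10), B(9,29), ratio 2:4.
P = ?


Px = (2*9 + 4*10)/6 = 58/6 = 9.6667
Py = (2*29 + 4*(-10))/6 = 18/6 = 3.0000

P = (9.6667, 3.0000)


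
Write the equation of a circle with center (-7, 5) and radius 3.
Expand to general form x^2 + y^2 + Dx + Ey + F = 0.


(x+ 7)^2 + (y-5)^2 = 3^2
D = -2h = 14, E = -2k = -10
F = h^2+k^2-r^2 = 49+25-9 = 65

x^2 + y^2 + 14x - 10y + 65 = 0


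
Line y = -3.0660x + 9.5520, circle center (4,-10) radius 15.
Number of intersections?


Substitute y = -3.0660x + 9.5520: (x-4)^2 + (-3.0660x+9.5520+ 10)^2 = 225
Expand to Ax^2 + Bx + C = 0, where b-k = 19.552
A = 1+m^2 = 10.400356
B = 2(m(b-k) - h) = 2(-3.0660*19.552 - 4) = -127.892864
C = h^2 + (b-k)^2 - r^2 = 16 + 382.280704 - 225 = 173.280704
disc = B^2-4AC = 16356.5847 - 7208.7240 = 9147.8607
disc > 0

2 intersection points


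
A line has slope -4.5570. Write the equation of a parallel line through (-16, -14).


Parallel lines have equal slopes.
m2 = -4.5570
b2 = -14 + 4.5570*(-16) = -86.9120

y = -4.5570x - 86.9120


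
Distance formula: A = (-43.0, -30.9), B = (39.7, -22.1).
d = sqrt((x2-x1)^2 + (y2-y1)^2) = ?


dx = 39.7 + 43.0 = 82.7
dy = -22.1 + 30.9 = 8.8
d = sqrt(6839.29 + 77.44) = sqrt(6916.73) = 83.1669

83.1669


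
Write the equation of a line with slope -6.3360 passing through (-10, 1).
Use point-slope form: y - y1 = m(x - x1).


y - 1 = -6.3360(x + 10)
y = -6.3360x + 1 + 6.3360*(-10)
y = -6.3360x - 62.3600

y = -6.3360x - 62.3600


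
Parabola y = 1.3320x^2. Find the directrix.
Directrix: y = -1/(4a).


a = 1.3320
1/(4a) = 0.1877
directrix: y = -0.1877 = -0.1877

y = -0.1877


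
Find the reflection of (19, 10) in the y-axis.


Reflection rule for y-axis: (-x, y)
(19, 10) -> (-19, 10)

(-19, 10)


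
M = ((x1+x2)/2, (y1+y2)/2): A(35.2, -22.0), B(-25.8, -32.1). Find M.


Mx = (35.2 - 25.8)/2 = 9.4/2 = 4.7000
My = (-22.0 - 32.1)/2 = -54.1/2 = -27.0500

(4.7000, -27.0500)


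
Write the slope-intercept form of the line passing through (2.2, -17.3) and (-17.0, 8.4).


m = (25.7)/(-19.2) = -1.3385
b = y1 - m*x1 = -17.3 - (25.7*2.2)/(-19.2) = -17.3 + 2.9448 = -14.3552

y = -1.3385x - 14.3552


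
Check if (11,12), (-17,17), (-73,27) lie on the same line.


11*(17-27) - 17*(27-12) - 73*(12-17)
= -110 - 255 + 365 = 0

Yes, collinear (determinant = 0)


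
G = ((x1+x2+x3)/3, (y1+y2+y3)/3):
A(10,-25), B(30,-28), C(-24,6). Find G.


Gx = (10+30- 24)/3 = 16/3 = 5.3333
Gy = (-25- 28+6)/3 = -47/3 = -15.6667

G = (5.3333, -15.6667)


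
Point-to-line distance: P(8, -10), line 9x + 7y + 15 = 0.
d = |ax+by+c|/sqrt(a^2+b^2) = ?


|9*8 + 7*(-10) + 15| = |17| = 17
sqrt(81 + 49) = sqrt(130) = 11.4018
d = 17/sqrt(130) = 1.4910

1.4910


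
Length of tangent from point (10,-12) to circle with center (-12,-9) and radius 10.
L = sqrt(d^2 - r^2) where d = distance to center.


d = sqrt((10+ 12)^2 + (-12+ 9)^2) = sqrt(484+9) = 22.2036
L = sqrt(493.0000 - 100) = sqrt(393.0000) = 19.8242

19.8242


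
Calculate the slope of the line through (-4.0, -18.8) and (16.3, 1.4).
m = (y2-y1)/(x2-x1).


dy = 1.4 + 18.8 = 20.2
dx = 16.3 + 4.0 = 20.3
m = 20.2/20.3 = 0.9951

m = 0.9951


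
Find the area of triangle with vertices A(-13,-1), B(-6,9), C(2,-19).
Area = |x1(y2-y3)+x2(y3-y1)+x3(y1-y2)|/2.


-13*(9+ 19) = -364
-6*(-19+ 1) = 108
2*(-1-9) = -20
sum = -276
Area = |-276|/2 = 138.0000

138.0000 sq units


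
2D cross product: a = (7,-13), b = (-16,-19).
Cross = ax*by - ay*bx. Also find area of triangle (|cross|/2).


cross = 7*(-19) + 13*(-16) = -133 - 208 = -341
Triangle area = |-341|/2 = 341/2 = 170.5000

cross = -341, triangle area = 170.5000


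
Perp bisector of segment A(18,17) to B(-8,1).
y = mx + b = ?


Midpoint = (5, 9)
Slope of AB = dy/dx = -16/(-26) = 0.6154
Perp slope = -dx/dy = -26/16 = -1.6250
b = My - (perp slope)*Mx = 9 + (-26*5)/(-16) = 9 + 8.1250 = 17.1250

y = -1.6250x + 17.1250


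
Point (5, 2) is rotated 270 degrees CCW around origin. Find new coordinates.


cos(270) = 0, sin(270) = -1
x' = 5*0 - 2*(-1) = 2
y' = 5*(-1) + 2*0 = -5

(2, -5)


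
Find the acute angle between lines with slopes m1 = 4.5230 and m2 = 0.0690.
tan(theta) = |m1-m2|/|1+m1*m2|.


m1-m2 = 4.454
1+m1*m2 = 1.312087
tan(theta) = |4.454/1.312087| = 3.394592
theta = arctan(|4.454/1.312087|) = 73.5858 degrees (acute angle)

73.5858 degrees


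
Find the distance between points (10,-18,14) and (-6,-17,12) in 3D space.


dx=-16, dy=1, dz=-2
d = sqrt(256+1+4) = sqrt(261) = 16.1555

16.1555


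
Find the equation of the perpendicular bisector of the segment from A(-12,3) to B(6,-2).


Midpoint = (-3, 0.5)
Slope of AB = dy/dx = -5/18 = -0.2778
Perp slope = -dx/dy = 18/5 = 3.6000
b = My - (perp slope)*Mx = 0.5 + (18*(-3))/(-5) = 0.5 + 10.8000 = 11.3000

y = 3.6000x + 11.3000


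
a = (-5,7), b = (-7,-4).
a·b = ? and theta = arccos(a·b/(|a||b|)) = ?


a·b = -5*(-7) + 7*(-4) = 35 - 28 = 7
|a| = sqrt(25+49) = 8.6023
|b| = sqrt(49+16) = 8.0623
cos(theta) = 7/(sqrt(74)*sqrt(65)) = 7/sqrt(4810) = 0.100931
theta = arccos(7/sqrt(4810)) = 84.2072 degrees

a·b = 7, theta = 84.2072 deg


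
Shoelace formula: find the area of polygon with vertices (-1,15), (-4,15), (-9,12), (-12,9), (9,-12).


sum(xi*y_{i+1}) = -1*15 - 4*12 - 9*9 - 12*(-12) + 9*15 = 135
sum(yi*x_{i+1}) = 15*(-4) + 15*(-9) + 12*(-12) + 9*9 - 12*(-1) = -246
Area = |135 + 246|/2 = 381/2 = 190.5000

190.5000 sq units


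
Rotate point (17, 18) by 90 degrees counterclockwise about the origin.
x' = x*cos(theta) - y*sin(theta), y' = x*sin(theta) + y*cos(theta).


cos(90) = 0, sin(90) = 1
x' = 17*0 - 18*1 = -18
y' = 17*1 + 18*0 = 17

(-18, 17)


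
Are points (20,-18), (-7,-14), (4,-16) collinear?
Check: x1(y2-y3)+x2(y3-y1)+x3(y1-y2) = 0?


20*(-14+ 16) - 7*(-16+ 18) + 4*(-18+ 14)
= 40 - 14 - 16 = 10

No, not collinear (determinant = 10)


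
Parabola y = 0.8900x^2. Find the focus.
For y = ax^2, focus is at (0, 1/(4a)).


a = 0.8900
4a = 3.5600
focus = (0, 1/3.5600) = (0, 0.2809)

Focus = (0, 0.2809)


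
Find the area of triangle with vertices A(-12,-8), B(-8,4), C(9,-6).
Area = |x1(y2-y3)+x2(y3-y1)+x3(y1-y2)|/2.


-12*(4+ 6) = -120
-8*(-6+ 8) = -16
9*(-8-4) = -108
sum = -244
Area = |-244|/2 = 122.0000

122.0000 sq units


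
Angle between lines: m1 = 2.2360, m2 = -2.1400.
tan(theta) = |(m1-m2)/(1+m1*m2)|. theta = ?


m1-m2 = 4.376
1+m1*m2 = -3.78504
tan(theta) = |4.376/(-3.78504)| = 1.156130
theta = arctan(|4.376/(-3.78504)|) = 49.1417 degrees (acute angle)

49.1417 degrees


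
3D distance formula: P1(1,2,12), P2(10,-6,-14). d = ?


dx=9, dy=-8, dz=-26
d = sqrt(81+64+676) = sqrt(821) = 28.6531

28.6531


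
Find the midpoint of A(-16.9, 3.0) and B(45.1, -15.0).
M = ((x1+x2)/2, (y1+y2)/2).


Mx = (-16.9 + 45.1)/2 = 28.2/2 = 14.1000
My = (3.0 - 15.0)/2 = -12.0/2 = -6.0000

(14.1000, -6.0000)


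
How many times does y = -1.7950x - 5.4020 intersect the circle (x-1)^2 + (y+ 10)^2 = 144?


Substitute y = -1.7950x - 5.4020: (x-1)^2 + (-1.7950x- 5.4020+ 10)^2 = 144
Expand to Ax^2 + Bx + C = 0, where b-k = 4.598
A = 1+m^2 = 4.222025
B = 2(m(b-k) - h) = 2(-1.7950*4.598 - 1) = -18.50682
C = h^2 + (b-k)^2 - r^2 = 1 + 21.141604 - 144 = -121.858396
disc = B^2-4AC = 342.5024 + 2057.9568 = 2400.4592
disc > 0

2 intersection points


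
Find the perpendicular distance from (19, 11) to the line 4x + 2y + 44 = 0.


|4*19 + 2*11 + 44| = |142| = 142
sqrt(16 + 4) = sqrt(20) = 4.4721
d = 142/sqrt(20) = 31.7522

31.7522


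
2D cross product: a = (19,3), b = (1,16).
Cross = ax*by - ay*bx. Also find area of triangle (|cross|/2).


cross = 19*16 - 3*1 = 304 - 3 = 301
Triangle area = |301|/2 = 301/2 = 150.5000

cross = 301, triangle area = 150.5000


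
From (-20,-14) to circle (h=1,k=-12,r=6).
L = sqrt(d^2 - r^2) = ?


d = sqrt((-20-1)^2 + (-14+ 12)^2) = sqrt(441+4) = 21.0950
L = sqrt(445.0000 - 36) = sqrt(409.0000) = 20.2237

20.2237


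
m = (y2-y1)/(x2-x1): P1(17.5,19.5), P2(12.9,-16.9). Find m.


dy = -16.9 - 19.5 = -36.4
dx = 12.9 - 17.5 = -4.6
m = -36.4/(-4.6) = 7.9130

m = 7.9130


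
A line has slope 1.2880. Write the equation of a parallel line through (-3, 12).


Parallel lines have equal slopes.
m2 = 1.2880
b2 = 12 - 1.2880*(-3) = 15.8640

y = 1.2880x + 15.8640


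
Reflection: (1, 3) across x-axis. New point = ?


Reflection rule for x-axis: (x, -y)
(1, 3) -> (1, -3)

(1, -3)


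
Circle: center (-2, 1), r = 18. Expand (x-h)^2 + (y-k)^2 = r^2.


(x+ 2)^2 + (y-1)^2 = 18^2
D = -2h = 4, E = -2k = -2
F = h^2+k^2-r^2 = 4+1-324 = -319

x^2 + y^2 + 4x - 2y - 319 = 0


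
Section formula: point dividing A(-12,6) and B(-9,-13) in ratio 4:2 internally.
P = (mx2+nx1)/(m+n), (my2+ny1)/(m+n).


Px = (4*(-9) + 2*(-12))/6 = -60/6 = -10.0000
Py = (4*(-13) + 2*6)/6 = -40/6 = -6.6667

P = (-10.0000, -6.6667)


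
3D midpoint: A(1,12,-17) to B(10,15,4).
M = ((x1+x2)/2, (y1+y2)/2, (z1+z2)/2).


Mx = (1+10)/2 = 5.5000
My = (12+15)/2 = 13.5000
Mz = (-17+4)/2 = -6.5000

M = (5.5000, 13.5000, -6.5000)


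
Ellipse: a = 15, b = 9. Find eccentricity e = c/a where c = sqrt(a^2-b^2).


c = sqrt(225-81) = sqrt(144) = 12.0000
e = c/a = 12/15 = 0.8000

e = 0.8000


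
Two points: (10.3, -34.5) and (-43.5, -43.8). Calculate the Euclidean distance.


dx = -43.5 - 10.3 = -53.8
dy = -43.8 + 34.5 = -9.3
d = sqrt(2894.44 + 86.49) = sqrt(2980.93) = 54.5979

54.5979


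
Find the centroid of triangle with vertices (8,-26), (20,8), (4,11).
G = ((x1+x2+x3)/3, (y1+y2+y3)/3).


Gx = (8+20+4)/3 = 32/3 = 10.6667
Gy = (-26+8+11)/3 = -7/3 = -2.3333

G = (10.6667, -2.3333)


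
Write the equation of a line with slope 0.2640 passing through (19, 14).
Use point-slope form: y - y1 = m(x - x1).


y - 14 = 0.2640(x - 19)
y = 0.2640x + 14 - 0.2640*19
y = 0.2640x + 8.9840

y = 0.2640x + 8.9840


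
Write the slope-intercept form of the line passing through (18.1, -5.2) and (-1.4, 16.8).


m = (22.0)/(-19.5) = -1.1282
b = y1 - m*x1 = -5.2 - (22.0*18.1)/(-19.5) = -5.2 + 20.4205 = 15.2205

y = -1.1282x + 15.2205


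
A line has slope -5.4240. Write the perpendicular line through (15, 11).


Perpendicular slope = -1/m1 = -1/(-5.4240) = 0.1844
b2 = y0 - m2*x0 = 11 + 15/(-5.4240) = 11 - 2.7655 = 8.2345

y = 0.1844x + 8.2345


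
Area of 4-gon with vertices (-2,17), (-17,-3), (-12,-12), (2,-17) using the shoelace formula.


sum(xi*y_{i+1}) = -2*(-3) - 17*(-12) - 12*(-17) + 2*17 = 448
sum(yi*x_{i+1}) = 17*(-17) - 3*(-12) - 12*2 - 17*(-2) = -243
Area = |448 + 243|/2 = 691/2 = 345.5000

345.5000 sq units


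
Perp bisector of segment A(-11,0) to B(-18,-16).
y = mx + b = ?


Midpoint = (-14.5, -8)
Slope of AB = dy/dx = -16/(-7) = 2.2857
Perp slope = -dx/dy = -7/16 = -0.4375
b = My - (perp slope)*Mx = -8 + (-7*(-14.5))/(-16) = -8 - 6.3438 = -14.3438

y = -0.4375x - 14.3438


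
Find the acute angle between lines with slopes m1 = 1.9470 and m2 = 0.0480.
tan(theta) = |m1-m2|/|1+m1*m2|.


m1-m2 = 1.899
1+m1*m2 = 1.093456
tan(theta) = |1.899/1.093456| = 1.736695
theta = arctan(|1.899/1.093456|) = 60.0664 degrees (acute angle)

60.0664 degrees


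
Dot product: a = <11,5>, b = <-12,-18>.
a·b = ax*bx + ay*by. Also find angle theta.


a·b = 11*(-12) + 5*(-18) = -132 - 90 = -222
|a| = sqrt(121+25) = 12.0830
|b| = sqrt(144+324) = 21.6333
cos(theta) = -222/(sqrt(146)*sqrt(468)) = -222/sqrt(68328) = -0.849285
theta = arccos(-222/sqrt(68328)) = 148.1340 degrees

a·b = -222, theta = 148.1340 deg


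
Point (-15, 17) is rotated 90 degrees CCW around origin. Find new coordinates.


cos(90) = 0, sin(90) = 1
x' = -15*0 - 17*1 = -17
y' = -15*1 + 17*0 = -15

(-17, -15)


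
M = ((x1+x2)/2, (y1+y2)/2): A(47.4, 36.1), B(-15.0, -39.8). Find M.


Mx = (47.4 - 15.0)/2 = 32.4/2 = 16.2000
My = (36.1 - 39.8)/2 = -3.7/2 = -1.8500

(16.2000, -1.8500)


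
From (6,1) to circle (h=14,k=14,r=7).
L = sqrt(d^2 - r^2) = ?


d = sqrt((6-14)^2 + (1-14)^2) = sqrt(64+169) = 15.2643
L = sqrt(233.0000 - 49) = sqrt(184.0000) = 13.5647

13.5647


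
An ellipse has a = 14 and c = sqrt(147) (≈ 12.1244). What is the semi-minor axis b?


b^2 = 14^2 - (sqrt(147))^2 = 196 - 147 = 49
b = sqrt(49) = 7

b = 7


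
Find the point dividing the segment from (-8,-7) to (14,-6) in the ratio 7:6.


Px = (7*14 + 6*(-8))/13 = 50/13 = 3.8462
Py = (7*(-6) + 6*(-7))/13 = -84/13 = -6.4615

P = (3.8462, -6.4615)


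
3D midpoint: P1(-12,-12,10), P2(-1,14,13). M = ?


Mx = (-12- 1)/2 = -6.5000
My = (-12+14)/2 = 1.0000
Mz = (10+13)/2 = 11.5000

M = (-6.5000, 1.0000, 11.5000)


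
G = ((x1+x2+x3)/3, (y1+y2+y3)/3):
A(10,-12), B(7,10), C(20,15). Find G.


Gx = (10+7+20)/3 = 37/3 = 12.3333
Gy = (-12+10+15)/3 = 13/3 = 4.3333

G = (12.3333, 4.3333)


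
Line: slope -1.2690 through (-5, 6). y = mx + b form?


y - 6 = -1.2690(x + 5)
y = -1.2690x + 6 + 1.2690*(-5)
y = -1.2690x - 0.3450

y = -1.2690x - 0.3450


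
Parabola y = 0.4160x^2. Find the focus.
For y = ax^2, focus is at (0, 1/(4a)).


a = 0.4160
4a = 1.6640
focus = (0, 1/1.6640) = (0, 0.6010)

Focus = (0, 0.6010)


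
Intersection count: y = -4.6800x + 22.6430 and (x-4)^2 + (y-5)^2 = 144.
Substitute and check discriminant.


Substitute y = -4.6800x + 22.6430: (x-4)^2 + (-4.6800x+22.6430-5)^2 = 144
Expand to Ax^2 + Bx + C = 0, where b-k = 17.643
A = 1+m^2 = 22.9024
B = 2(m(b-k) - h) = 2(-4.6800*17.643 - 4) = -173.13848
C = h^2 + (b-k)^2 - r^2 = 16 + 311.275449 - 144 = 183.275449
disc = B^2-4AC = 29976.9333 - 16789.7906 = 13187.1427
disc > 0

2 intersection points


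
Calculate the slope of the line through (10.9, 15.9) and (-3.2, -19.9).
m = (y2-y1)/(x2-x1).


dy = -19.9 - 15.9 = -35.8
dx = -3.2 - 10.9 = -14.1
m = -35.8/(-14.1) = 2.5390

m = 2.5390


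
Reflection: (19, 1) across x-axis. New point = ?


Reflection rule for x-axis: (x, -y)
(19, 1) -> (19, -1)

(19, -1)


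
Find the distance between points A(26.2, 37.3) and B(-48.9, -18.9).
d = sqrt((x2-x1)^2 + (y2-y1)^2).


dx = -48.9 - 26.2 = -75.1
dy = -18.9 - 37.3 = -56.2
d = sqrt(5640.01 + 3158.44) = sqrt(8798.45) = 93.8001

93.8001


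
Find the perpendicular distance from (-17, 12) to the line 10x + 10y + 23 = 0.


|10*(-17) + 10*12 + 23| = |-27| = 27
sqrt(100 + 100) = sqrt(200) = 14.1421
d = 27/sqrt(200) = 1.9092

1.9092


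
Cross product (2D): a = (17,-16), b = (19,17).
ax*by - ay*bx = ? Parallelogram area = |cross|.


cross = 17*17 + 16*19 = 289 + 304 = 593
Parallelogram area = |593| = 593

cross = 593, parallelogram area = 593


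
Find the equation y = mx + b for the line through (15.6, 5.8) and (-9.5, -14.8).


m = (-20.6)/(-25.1) = 0.8207
b = y1 - m*x1 = 5.8 - (-20.6*15.6)/(-25.1) = 5.8 - 12.8032 = -7.0032

y = 0.8207x - 7.0032


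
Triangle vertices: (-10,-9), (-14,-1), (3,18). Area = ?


-10*(-1-18) = 190
-14*(18+ 9) = -378
3*(-9+ 1) = -24
sum = -212
Area = |-212|/2 = 106.0000

106.0000 sq units


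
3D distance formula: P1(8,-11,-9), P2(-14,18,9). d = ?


dx=-22, dy=29, dz=18
d = sqrt(484+841+324) = sqrt(1649) = 40.6079

40.6079


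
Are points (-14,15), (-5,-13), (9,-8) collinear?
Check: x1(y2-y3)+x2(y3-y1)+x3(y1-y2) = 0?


-14*(-13+ 8) - 5*(-8-15) + 9*(15+ 13)
= 70 + 115 + 252 = 437

No, not collinear (determinant = 437)


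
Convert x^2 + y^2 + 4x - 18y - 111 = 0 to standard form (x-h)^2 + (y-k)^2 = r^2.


h = -D/2 = -4/2 = -2
k = -E/2 = 18/2 = 9
r^2 = h^2 + k^2 - F = 4 + 81 + 111 = 196
r = 14

Center (-2, 9), radius = 14


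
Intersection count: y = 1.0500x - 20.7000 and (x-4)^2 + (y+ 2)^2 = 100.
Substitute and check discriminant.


Substitute y = 1.0500x - 20.7000: (x-4)^2 + (1.0500x- 20.7000+ 2)^2 = 100
Expand to Ax^2 + Bx + C = 0, where b-k = -18.7
A = 1+m^2 = 2.1025
B = 2(m(b-k) - h) = 2(1.0500*(-18.7) - 4) = -47.27
C = h^2 + (b-k)^2 - r^2 = 16 + 349.69 - 100 = 265.69
disc = B^2-4AC = 2234.4529 - 2234.4529 = 0
disc = 0

1 intersection point (tangent)


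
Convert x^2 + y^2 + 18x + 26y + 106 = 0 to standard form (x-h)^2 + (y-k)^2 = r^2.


h = -D/2 = -18/2 = -9
k = -E/2 = -26/2 = -13
r^2 = h^2 + k^2 - F = 81 + 169 - 106 = 144
r = 12

Center (-9, -13), radius = 12


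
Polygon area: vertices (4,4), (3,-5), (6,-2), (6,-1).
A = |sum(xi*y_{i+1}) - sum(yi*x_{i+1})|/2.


sum(xi*y_{i+1}) = 4*(-5) + 3*(-2) + 6*(-1) + 6*4 = -8
sum(yi*x_{i+1}) = 4*3 - 5*6 - 2*6 - 1*4 = -34
Area = |-8 + 34|/2 = 26/2 = 13.0000

13.0000 sq units


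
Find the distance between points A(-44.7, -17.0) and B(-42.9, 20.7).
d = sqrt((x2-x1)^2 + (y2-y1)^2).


dx = -42.9 + 44.7 = 1.8
dy = 20.7 + 17.0 = 37.7
d = sqrt(3.24 + 1421.29) = sqrt(1424.53) = 37.7429

37.7429


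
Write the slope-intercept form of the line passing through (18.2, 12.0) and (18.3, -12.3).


m = (-24.3)/(0.1) = -243.0000
b = y1 - m*x1 = 12.0 - (-24.3*18.2)/(0.1) = 12.0 + 4422.6000 = 4434.6000

y = -243.0000x + 4434.6000


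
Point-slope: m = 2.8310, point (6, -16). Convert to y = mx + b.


y + 16 = 2.8310(x - 6)
y = 2.8310x - 16 - 2.8310*6
y = 2.8310x - 32.9860

y = 2.8310x - 32.9860


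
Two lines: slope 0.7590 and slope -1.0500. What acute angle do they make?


m1-m2 = 1.809
1+m1*m2 = 0.20305
tan(theta) = |1.809/0.20305| = 8.909136
theta = arctan(|1.809/0.20305|) = 83.5957 degrees (acute angle)

83.5957 degrees


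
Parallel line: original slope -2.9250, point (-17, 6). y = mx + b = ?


Parallel lines have equal slopes.
m2 = -2.9250
b2 = 6 + 2.9250*(-17) = -43.7250

y = -2.9250x - 43.7250


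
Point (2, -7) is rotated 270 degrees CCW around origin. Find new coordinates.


cos(270) = 0, sin(270) = -1
x' = 2*0 + 7*(-1) = -7
y' = 2*(-1) - 7*0 = -2

(-7, -2)


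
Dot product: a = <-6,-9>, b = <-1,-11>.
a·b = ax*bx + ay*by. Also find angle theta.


a·b = -6*(-1) - 9*(-11) = 6 + 99 = 105
|a| = sqrt(36+81) = 10.8167
|b| = sqrt(1+121) = 11.0454
cos(theta) = 105/(sqrt(117)*sqrt(122)) = 105/sqrt(14274) = 0.878853
theta = arccos(105/sqrt(14274)) = 28.4956 degrees

a·b = 105, theta = 28.4956 deg


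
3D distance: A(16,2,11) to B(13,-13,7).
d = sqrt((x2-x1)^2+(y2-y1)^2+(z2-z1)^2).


dx=-3, dy=-15, dz=-4
d = sqrt(9+225+16) = sqrt(250) = 15.8114

15.8114


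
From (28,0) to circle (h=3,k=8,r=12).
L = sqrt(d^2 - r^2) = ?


d = sqrt((28-3)^2 + (0-8)^2) = sqrt(625+64) = 26.2488
L = sqrt(689.0000 - 144) = sqrt(545.0000) = 23.3452

23.3452


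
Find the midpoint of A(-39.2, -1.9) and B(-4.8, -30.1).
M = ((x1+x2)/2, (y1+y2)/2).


Mx = (-39.2 - 4.8)/2 = -44.0/2 = -22.0000
My = (-1.9 - 30.1)/2 = -32.0/2 = -16.0000

(-22.0000, -16.0000)


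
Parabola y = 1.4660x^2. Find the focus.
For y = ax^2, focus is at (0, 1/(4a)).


a = 1.4660
4a = 5.8640
focus = (0, 1/5.8640) = (0, 0.1705)

Focus = (0, 0.1705)


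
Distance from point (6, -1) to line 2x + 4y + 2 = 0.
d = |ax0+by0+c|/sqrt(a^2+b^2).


|2*6 + 4*(-1) + 2| = |10| = 10
sqrt(4 + 16) = sqrt(20) = 4.4721
d = 10/sqrt(20) = 2.2361

2.2361


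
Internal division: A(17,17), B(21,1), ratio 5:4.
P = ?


Px = (5*21 + 4*17)/9 = 173/9 = 19.2222
Py = (5*1 + 4*17)/9 = 73/9 = 8.1111

P = (19.2222, 8.1111)


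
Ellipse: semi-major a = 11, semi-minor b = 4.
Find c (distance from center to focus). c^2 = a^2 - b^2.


c^2 = 11^2 - 4^2 = 121 - 16 = 105
c = sqrt(105) = 10.2470

c = 10.2470


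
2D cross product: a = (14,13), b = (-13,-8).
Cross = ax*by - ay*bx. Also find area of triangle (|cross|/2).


cross = 14*(-8) - 13*(-13) = -112 + 169 = 57
Triangle area = |57|/2 = 57/2 = 28.5000

cross = 57, triangle area = 28.5000


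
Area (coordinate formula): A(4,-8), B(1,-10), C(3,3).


4*(-10-3) = -52
1*(3+ 8) = 11
3*(-8+ 10) = 6
sum = -35
Area = |-35|/2 = 17.5000

17.5000 sq units


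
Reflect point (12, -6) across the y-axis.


Reflection rule for y-axis: (-x, y)
(12, -6) -> (-12, -6)

(-12, -6)


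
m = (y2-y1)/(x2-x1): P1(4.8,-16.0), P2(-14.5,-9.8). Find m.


dy = -9.8 + 16.0 = 6.2
dx = -14.5 - 4.8 = -19.3
m = 6.2/(-19.3) = -0.3212

m = -0.3212


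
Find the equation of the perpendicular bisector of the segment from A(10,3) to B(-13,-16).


Midpoint = (-1.5, -6.5)
Slope of AB = dy/dx = -19/(-23) = 0.8261
Perp slope = -dx/dy = -23/19 = -1.2105
b = My - (perp slope)*Mx = -6.5 + (-23*(-1.5))/(-19) = -6.5 - 1.8158 = -8.3158

y = -1.2105x - 8.3158


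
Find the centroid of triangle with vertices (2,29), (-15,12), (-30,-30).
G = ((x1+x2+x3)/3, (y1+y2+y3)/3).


Gx = (2- 15- 30)/3 = -43/3 = -14.3333
Gy = (29+12- 30)/3 = 11/3 = 3.6667

G = (-14.3333, 3.6667)


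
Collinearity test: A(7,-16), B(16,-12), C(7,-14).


7*(-12+ 14) + 16*(-14+ 16) + 7*(-16+ 12)
= 14 + 32 - 28 = 18

No, not collinear (determinant = 18)


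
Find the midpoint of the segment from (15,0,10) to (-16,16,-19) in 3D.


Mx = (15- 16)/2 = -0.5000
My = (0+16)/2 = 8.0000
Mz = (10- 19)/2 = -4.5000

M = (-0.5000, 8.0000, -4.5000)


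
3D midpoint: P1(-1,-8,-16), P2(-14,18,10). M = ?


Mx = (-1- 14)/2 = -7.5000
My = (-8+18)/2 = 5.0000
Mz = (-16+10)/2 = -3.0000

M = (-7.5000, 5.0000, -3.0000)


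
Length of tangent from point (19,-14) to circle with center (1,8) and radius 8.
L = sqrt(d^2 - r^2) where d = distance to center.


d = sqrt((19-1)^2 + (-14-8)^2) = sqrt(324+484) = 28.4253
L = sqrt(808.0000 - 64) = sqrt(744.0000) = 27.2764

27.2764


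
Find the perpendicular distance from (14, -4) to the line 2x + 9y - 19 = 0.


|2*14 + 9*(-4) - 19| = |-27| = 27
sqrt(4 + 81) = sqrt(85) = 9.2195
d = 27/sqrt(85) = 2.9286

2.9286


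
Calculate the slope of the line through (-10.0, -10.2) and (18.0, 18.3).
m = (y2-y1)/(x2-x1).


dy = 18.3 + 10.2 = 28.5
dx = 18.0 + 10.0 = 28.0
m = 28.5/28.0 = 1.0179

m = 1.0179


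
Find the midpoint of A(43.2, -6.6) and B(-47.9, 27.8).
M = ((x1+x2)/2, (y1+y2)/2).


Mx = (43.2 - 47.9)/2 = -4.7/2 = -2.3500
My = (-6.6 + 27.8)/2 = 21.2/2 = 10.6000

(-2.3500, 10.6000)


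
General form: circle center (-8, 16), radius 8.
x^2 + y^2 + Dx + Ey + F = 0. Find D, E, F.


(x+ 8)^2 + (y-16)^2 = 8^2
D = -2h = 16, E = -2k = -32
F = h^2+k^2-r^2 = 64+256-64 = 256

D = 16, E = -32, F = 256


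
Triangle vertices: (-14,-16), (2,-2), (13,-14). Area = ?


-14*(-2+ 14) = -168
2*(-14+ 16) = 4
13*(-16+ 2) = -182
sum = -346
Area = |-346|/2 = 173.0000

173.0000 sq units


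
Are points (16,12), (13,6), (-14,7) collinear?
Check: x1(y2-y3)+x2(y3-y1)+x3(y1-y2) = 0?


16*(6-7) + 13*(7-12) - 14*(12-6)
= -16 - 65 - 84 = -165

No, not collinear (determinant = -165)


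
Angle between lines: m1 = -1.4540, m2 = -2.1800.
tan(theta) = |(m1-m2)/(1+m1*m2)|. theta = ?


m1-m2 = 0.726
1+m1*m2 = 4.16972
tan(theta) = |0.726/4.16972| = 0.174112
theta = arctan(|0.726/4.16972|) = 9.8769 degrees (acute angle)

9.8769 degrees


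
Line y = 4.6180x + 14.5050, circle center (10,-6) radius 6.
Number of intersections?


Substitute y = 4.6180x + 14.5050: (x-10)^2 + (4.6180x+14.5050+ 6)^2 = 36
Expand to Ax^2 + Bx + C = 0, where b-k = 20.505
A = 1+m^2 = 22.325924
B = 2(m(b-k) - h) = 2(4.6180*20.505 - 10) = 169.38418
C = h^2 + (b-k)^2 - r^2 = 100 + 420.455025 - 36 = 484.455025
disc = B^2-4AC = 28691.0004 - 43263.6243 = -14572.6239
disc < 0

0 intersection points


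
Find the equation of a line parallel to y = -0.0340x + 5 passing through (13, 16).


Parallel lines have equal slopes.
m2 = -0.0340
b2 = 16 + 0.0340*13 = 16.4420

y = -0.0340x + 16.4420


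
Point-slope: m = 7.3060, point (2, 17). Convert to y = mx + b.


y - 17 = 7.3060(x - 2)
y = 7.3060x + 17 - 7.3060*2
y = 7.3060x + 2.3880

y = 7.3060x + 2.3880


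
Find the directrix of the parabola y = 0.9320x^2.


a = 0.9320
1/(4a) = 0.2682
directrix: y = -0.2682 = -0.2682

y = -0.2682


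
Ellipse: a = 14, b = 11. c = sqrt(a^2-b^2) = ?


c^2 = 14^2 - 11^2 = 196 - 121 = 75
c = sqrt(75) = 8.6603

c = 8.6603


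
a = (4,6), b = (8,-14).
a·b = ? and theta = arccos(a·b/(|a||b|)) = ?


a·b = 4*8 + 6*(-14) = 32 - 84 = -52
|a| = sqrt(16+36) = 7.2111
|b| = sqrt(64+196) = 16.1245
cos(theta) = -52/(sqrt(52)*sqrt(260)) = -52/sqrt(13520) = -0.447214
theta = arccos(-52/sqrt(13520)) = 116.5651 degrees

a·b = -52, theta = 116.5651 deg
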